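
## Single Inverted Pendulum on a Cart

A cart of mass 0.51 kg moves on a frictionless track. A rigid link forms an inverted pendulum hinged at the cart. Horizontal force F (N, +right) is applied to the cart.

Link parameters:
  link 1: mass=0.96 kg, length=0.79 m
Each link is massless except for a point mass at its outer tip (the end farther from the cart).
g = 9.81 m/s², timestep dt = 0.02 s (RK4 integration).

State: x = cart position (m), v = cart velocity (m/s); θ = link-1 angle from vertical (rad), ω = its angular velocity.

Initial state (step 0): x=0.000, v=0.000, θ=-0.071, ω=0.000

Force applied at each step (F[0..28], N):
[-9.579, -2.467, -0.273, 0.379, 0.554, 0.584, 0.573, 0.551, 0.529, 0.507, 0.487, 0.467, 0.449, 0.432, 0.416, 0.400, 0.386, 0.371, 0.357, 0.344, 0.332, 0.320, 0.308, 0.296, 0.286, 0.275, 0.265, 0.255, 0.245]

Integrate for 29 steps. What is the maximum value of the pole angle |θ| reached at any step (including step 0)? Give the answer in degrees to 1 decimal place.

apply F[0]=-9.579 → step 1: x=-0.003, v=-0.347, θ=-0.067, ω=0.421
apply F[1]=-2.467 → step 2: x=-0.011, v=-0.421, θ=-0.058, ω=0.498
apply F[2]=-0.273 → step 3: x=-0.019, v=-0.412, θ=-0.048, ω=0.475
apply F[3]=+0.379 → step 4: x=-0.027, v=-0.382, θ=-0.039, ω=0.426
apply F[4]=+0.554 → step 5: x=-0.035, v=-0.348, θ=-0.031, ω=0.373
apply F[5]=+0.584 → step 6: x=-0.041, v=-0.315, θ=-0.024, ω=0.325
apply F[6]=+0.573 → step 7: x=-0.047, v=-0.285, θ=-0.018, ω=0.282
apply F[7]=+0.551 → step 8: x=-0.053, v=-0.257, θ=-0.013, ω=0.244
apply F[8]=+0.529 → step 9: x=-0.058, v=-0.233, θ=-0.008, ω=0.210
apply F[9]=+0.507 → step 10: x=-0.062, v=-0.211, θ=-0.004, ω=0.181
apply F[10]=+0.487 → step 11: x=-0.066, v=-0.191, θ=-0.001, ω=0.155
apply F[11]=+0.467 → step 12: x=-0.070, v=-0.173, θ=0.002, ω=0.132
apply F[12]=+0.449 → step 13: x=-0.073, v=-0.156, θ=0.004, ω=0.112
apply F[13]=+0.432 → step 14: x=-0.076, v=-0.141, θ=0.007, ω=0.094
apply F[14]=+0.416 → step 15: x=-0.079, v=-0.128, θ=0.008, ω=0.079
apply F[15]=+0.400 → step 16: x=-0.081, v=-0.115, θ=0.010, ω=0.066
apply F[16]=+0.386 → step 17: x=-0.083, v=-0.104, θ=0.011, ω=0.054
apply F[17]=+0.371 → step 18: x=-0.085, v=-0.094, θ=0.012, ω=0.044
apply F[18]=+0.357 → step 19: x=-0.087, v=-0.084, θ=0.013, ω=0.035
apply F[19]=+0.344 → step 20: x=-0.089, v=-0.076, θ=0.013, ω=0.027
apply F[20]=+0.332 → step 21: x=-0.090, v=-0.068, θ=0.014, ω=0.020
apply F[21]=+0.320 → step 22: x=-0.091, v=-0.060, θ=0.014, ω=0.014
apply F[22]=+0.308 → step 23: x=-0.092, v=-0.053, θ=0.014, ω=0.009
apply F[23]=+0.296 → step 24: x=-0.093, v=-0.047, θ=0.014, ω=0.005
apply F[24]=+0.286 → step 25: x=-0.094, v=-0.041, θ=0.015, ω=0.001
apply F[25]=+0.275 → step 26: x=-0.095, v=-0.036, θ=0.014, ω=-0.002
apply F[26]=+0.265 → step 27: x=-0.096, v=-0.031, θ=0.014, ω=-0.005
apply F[27]=+0.255 → step 28: x=-0.096, v=-0.026, θ=0.014, ω=-0.008
apply F[28]=+0.245 → step 29: x=-0.097, v=-0.022, θ=0.014, ω=-0.010
Max |angle| over trajectory = 0.071 rad = 4.1°.

Answer: 4.1°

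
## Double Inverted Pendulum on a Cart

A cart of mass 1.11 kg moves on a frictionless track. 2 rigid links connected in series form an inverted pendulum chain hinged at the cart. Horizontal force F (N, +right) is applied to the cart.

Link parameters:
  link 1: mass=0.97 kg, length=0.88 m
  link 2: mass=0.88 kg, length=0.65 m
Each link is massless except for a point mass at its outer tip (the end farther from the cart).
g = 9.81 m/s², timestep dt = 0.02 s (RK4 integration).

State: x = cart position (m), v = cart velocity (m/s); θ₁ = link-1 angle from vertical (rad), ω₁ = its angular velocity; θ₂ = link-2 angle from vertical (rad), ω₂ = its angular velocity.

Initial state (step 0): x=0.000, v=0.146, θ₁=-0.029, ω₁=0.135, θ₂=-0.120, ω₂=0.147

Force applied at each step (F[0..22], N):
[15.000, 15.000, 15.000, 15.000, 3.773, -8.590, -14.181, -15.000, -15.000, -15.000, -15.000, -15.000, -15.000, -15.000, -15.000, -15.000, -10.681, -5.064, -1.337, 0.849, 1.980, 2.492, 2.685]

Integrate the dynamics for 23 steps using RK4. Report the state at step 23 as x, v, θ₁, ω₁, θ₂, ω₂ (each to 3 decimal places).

apply F[0]=+15.000 → step 1: x=0.006, v=0.425, θ₁=-0.029, ω₁=-0.171, θ₂=-0.118, ω₂=0.098
apply F[1]=+15.000 → step 2: x=0.017, v=0.705, θ₁=-0.036, ω₁=-0.481, θ₂=-0.116, ω₂=0.052
apply F[2]=+15.000 → step 3: x=0.034, v=0.988, θ₁=-0.049, ω₁=-0.797, θ₂=-0.115, ω₂=0.014
apply F[3]=+15.000 → step 4: x=0.057, v=1.274, θ₁=-0.068, ω₁=-1.125, θ₂=-0.115, ω₂=-0.014
apply F[4]=+3.773 → step 5: x=0.083, v=1.363, θ₁=-0.091, ω₁=-1.238, θ₂=-0.116, ω₂=-0.031
apply F[5]=-8.590 → step 6: x=0.109, v=1.240, θ₁=-0.115, ω₁=-1.119, θ₂=-0.117, ω₂=-0.038
apply F[6]=-14.181 → step 7: x=0.132, v=1.027, θ₁=-0.135, ω₁=-0.909, θ₂=-0.117, ω₂=-0.033
apply F[7]=-15.000 → step 8: x=0.150, v=0.808, θ₁=-0.151, ω₁=-0.700, θ₂=-0.118, ω₂=-0.016
apply F[8]=-15.000 → step 9: x=0.164, v=0.595, θ₁=-0.163, ω₁=-0.505, θ₂=-0.118, ω₂=0.009
apply F[9]=-15.000 → step 10: x=0.174, v=0.387, θ₁=-0.172, ω₁=-0.321, θ₂=-0.117, ω₂=0.042
apply F[10]=-15.000 → step 11: x=0.179, v=0.183, θ₁=-0.176, ω₁=-0.144, θ₂=-0.116, ω₂=0.080
apply F[11]=-15.000 → step 12: x=0.181, v=-0.021, θ₁=-0.177, ω₁=0.030, θ₂=-0.114, ω₂=0.122
apply F[12]=-15.000 → step 13: x=0.179, v=-0.224, θ₁=-0.175, ω₁=0.204, θ₂=-0.111, ω₂=0.164
apply F[13]=-15.000 → step 14: x=0.172, v=-0.430, θ₁=-0.169, ω₁=0.381, θ₂=-0.108, ω₂=0.206
apply F[14]=-15.000 → step 15: x=0.161, v=-0.639, θ₁=-0.160, ω₁=0.566, θ₂=-0.103, ω₂=0.244
apply F[15]=-15.000 → step 16: x=0.146, v=-0.854, θ₁=-0.146, ω₁=0.761, θ₂=-0.098, ω₂=0.278
apply F[16]=-10.681 → step 17: x=0.128, v=-1.000, θ₁=-0.130, ω₁=0.885, θ₂=-0.092, ω₂=0.304
apply F[17]=-5.064 → step 18: x=0.107, v=-1.054, θ₁=-0.112, ω₁=0.913, θ₂=-0.086, ω₂=0.322
apply F[18]=-1.337 → step 19: x=0.086, v=-1.047, θ₁=-0.094, ω₁=0.879, θ₂=-0.079, ω₂=0.332
apply F[19]=+0.849 → step 20: x=0.066, v=-1.006, θ₁=-0.077, ω₁=0.812, θ₂=-0.073, ω₂=0.337
apply F[20]=+1.980 → step 21: x=0.046, v=-0.950, θ₁=-0.062, ω₁=0.732, θ₂=-0.066, ω₂=0.338
apply F[21]=+2.492 → step 22: x=0.028, v=-0.888, θ₁=-0.048, ω₁=0.651, θ₂=-0.059, ω₂=0.333
apply F[22]=+2.685 → step 23: x=0.011, v=-0.827, θ₁=-0.036, ω₁=0.575, θ₂=-0.052, ω₂=0.326

Answer: x=0.011, v=-0.827, θ₁=-0.036, ω₁=0.575, θ₂=-0.052, ω₂=0.326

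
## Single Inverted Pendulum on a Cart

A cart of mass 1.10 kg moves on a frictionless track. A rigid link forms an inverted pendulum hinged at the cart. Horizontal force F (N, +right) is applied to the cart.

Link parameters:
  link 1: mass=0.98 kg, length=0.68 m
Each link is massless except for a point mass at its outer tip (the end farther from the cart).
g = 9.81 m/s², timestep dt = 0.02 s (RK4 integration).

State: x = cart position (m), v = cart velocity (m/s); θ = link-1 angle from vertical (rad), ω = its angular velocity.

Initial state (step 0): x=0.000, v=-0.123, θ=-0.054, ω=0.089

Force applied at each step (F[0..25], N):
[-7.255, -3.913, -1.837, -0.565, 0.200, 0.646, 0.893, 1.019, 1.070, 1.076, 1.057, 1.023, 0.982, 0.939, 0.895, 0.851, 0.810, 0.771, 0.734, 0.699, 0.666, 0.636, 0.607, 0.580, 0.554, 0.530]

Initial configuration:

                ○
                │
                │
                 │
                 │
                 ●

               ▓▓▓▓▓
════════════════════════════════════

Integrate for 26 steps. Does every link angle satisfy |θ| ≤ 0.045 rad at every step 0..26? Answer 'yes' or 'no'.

Answer: no

Derivation:
apply F[0]=-7.255 → step 1: x=-0.004, v=-0.245, θ=-0.051, ω=0.254
apply F[1]=-3.913 → step 2: x=-0.009, v=-0.308, θ=-0.045, ω=0.332
apply F[2]=-1.837 → step 3: x=-0.016, v=-0.334, θ=-0.038, ω=0.359
apply F[3]=-0.565 → step 4: x=-0.022, v=-0.339, θ=-0.031, ω=0.355
apply F[4]=+0.200 → step 5: x=-0.029, v=-0.330, θ=-0.024, ω=0.335
apply F[5]=+0.646 → step 6: x=-0.036, v=-0.315, θ=-0.017, ω=0.307
apply F[6]=+0.893 → step 7: x=-0.042, v=-0.296, θ=-0.012, ω=0.275
apply F[7]=+1.019 → step 8: x=-0.047, v=-0.276, θ=-0.006, ω=0.243
apply F[8]=+1.070 → step 9: x=-0.053, v=-0.256, θ=-0.002, ω=0.212
apply F[9]=+1.076 → step 10: x=-0.058, v=-0.237, θ=0.002, ω=0.183
apply F[10]=+1.057 → step 11: x=-0.062, v=-0.218, θ=0.005, ω=0.157
apply F[11]=+1.023 → step 12: x=-0.066, v=-0.201, θ=0.008, ω=0.133
apply F[12]=+0.982 → step 13: x=-0.070, v=-0.184, θ=0.011, ω=0.113
apply F[13]=+0.939 → step 14: x=-0.074, v=-0.169, θ=0.013, ω=0.094
apply F[14]=+0.895 → step 15: x=-0.077, v=-0.156, θ=0.015, ω=0.077
apply F[15]=+0.851 → step 16: x=-0.080, v=-0.143, θ=0.016, ω=0.063
apply F[16]=+0.810 → step 17: x=-0.083, v=-0.131, θ=0.017, ω=0.051
apply F[17]=+0.771 → step 18: x=-0.085, v=-0.120, θ=0.018, ω=0.040
apply F[18]=+0.734 → step 19: x=-0.087, v=-0.110, θ=0.019, ω=0.030
apply F[19]=+0.699 → step 20: x=-0.090, v=-0.101, θ=0.019, ω=0.022
apply F[20]=+0.666 → step 21: x=-0.092, v=-0.092, θ=0.020, ω=0.014
apply F[21]=+0.636 → step 22: x=-0.093, v=-0.084, θ=0.020, ω=0.008
apply F[22]=+0.607 → step 23: x=-0.095, v=-0.076, θ=0.020, ω=0.003
apply F[23]=+0.580 → step 24: x=-0.096, v=-0.069, θ=0.020, ω=-0.002
apply F[24]=+0.554 → step 25: x=-0.098, v=-0.063, θ=0.020, ω=-0.006
apply F[25]=+0.530 → step 26: x=-0.099, v=-0.056, θ=0.020, ω=-0.009
Max |angle| over trajectory = 0.054 rad; bound = 0.045 → exceeded.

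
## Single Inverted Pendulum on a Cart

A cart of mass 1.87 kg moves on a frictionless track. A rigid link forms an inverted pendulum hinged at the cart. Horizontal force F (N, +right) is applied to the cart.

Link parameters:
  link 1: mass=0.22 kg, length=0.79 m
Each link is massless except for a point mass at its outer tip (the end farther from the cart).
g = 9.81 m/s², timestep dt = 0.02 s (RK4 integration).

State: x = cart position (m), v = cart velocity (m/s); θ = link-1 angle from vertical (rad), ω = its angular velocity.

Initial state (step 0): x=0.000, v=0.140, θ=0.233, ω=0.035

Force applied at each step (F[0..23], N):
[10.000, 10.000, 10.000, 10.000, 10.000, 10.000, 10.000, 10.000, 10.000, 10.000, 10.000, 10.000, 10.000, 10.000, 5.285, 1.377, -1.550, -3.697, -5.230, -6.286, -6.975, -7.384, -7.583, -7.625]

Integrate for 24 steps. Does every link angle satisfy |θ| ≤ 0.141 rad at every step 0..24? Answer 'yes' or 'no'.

Answer: no

Derivation:
apply F[0]=+10.000 → step 1: x=0.004, v=0.241, θ=0.233, ω=-0.032
apply F[1]=+10.000 → step 2: x=0.010, v=0.342, θ=0.232, ω=-0.100
apply F[2]=+10.000 → step 3: x=0.018, v=0.443, θ=0.229, ω=-0.168
apply F[3]=+10.000 → step 4: x=0.027, v=0.545, θ=0.225, ω=-0.237
apply F[4]=+10.000 → step 5: x=0.039, v=0.646, θ=0.220, ω=-0.307
apply F[5]=+10.000 → step 6: x=0.053, v=0.748, θ=0.213, ω=-0.379
apply F[6]=+10.000 → step 7: x=0.069, v=0.850, θ=0.204, ω=-0.454
apply F[7]=+10.000 → step 8: x=0.087, v=0.952, θ=0.195, ω=-0.531
apply F[8]=+10.000 → step 9: x=0.107, v=1.054, θ=0.183, ω=-0.612
apply F[9]=+10.000 → step 10: x=0.129, v=1.157, θ=0.170, ω=-0.696
apply F[10]=+10.000 → step 11: x=0.154, v=1.260, θ=0.155, ω=-0.785
apply F[11]=+10.000 → step 12: x=0.180, v=1.363, θ=0.139, ω=-0.878
apply F[12]=+10.000 → step 13: x=0.208, v=1.467, θ=0.120, ω=-0.977
apply F[13]=+10.000 → step 14: x=0.238, v=1.572, θ=0.099, ω=-1.081
apply F[14]=+5.285 → step 15: x=0.270, v=1.627, θ=0.077, ω=-1.128
apply F[15]=+1.377 → step 16: x=0.303, v=1.640, θ=0.055, ω=-1.128
apply F[16]=-1.550 → step 17: x=0.336, v=1.622, θ=0.033, ω=-1.095
apply F[17]=-3.697 → step 18: x=0.368, v=1.583, θ=0.011, ω=-1.039
apply F[18]=-5.230 → step 19: x=0.399, v=1.527, θ=-0.009, ω=-0.968
apply F[19]=-6.286 → step 20: x=0.429, v=1.460, θ=-0.027, ω=-0.888
apply F[20]=-6.975 → step 21: x=0.457, v=1.386, θ=-0.044, ω=-0.804
apply F[21]=-7.384 → step 22: x=0.484, v=1.308, θ=-0.059, ω=-0.718
apply F[22]=-7.583 → step 23: x=0.510, v=1.229, θ=-0.073, ω=-0.634
apply F[23]=-7.625 → step 24: x=0.533, v=1.149, θ=-0.085, ω=-0.553
Max |angle| over trajectory = 0.233 rad; bound = 0.141 → exceeded.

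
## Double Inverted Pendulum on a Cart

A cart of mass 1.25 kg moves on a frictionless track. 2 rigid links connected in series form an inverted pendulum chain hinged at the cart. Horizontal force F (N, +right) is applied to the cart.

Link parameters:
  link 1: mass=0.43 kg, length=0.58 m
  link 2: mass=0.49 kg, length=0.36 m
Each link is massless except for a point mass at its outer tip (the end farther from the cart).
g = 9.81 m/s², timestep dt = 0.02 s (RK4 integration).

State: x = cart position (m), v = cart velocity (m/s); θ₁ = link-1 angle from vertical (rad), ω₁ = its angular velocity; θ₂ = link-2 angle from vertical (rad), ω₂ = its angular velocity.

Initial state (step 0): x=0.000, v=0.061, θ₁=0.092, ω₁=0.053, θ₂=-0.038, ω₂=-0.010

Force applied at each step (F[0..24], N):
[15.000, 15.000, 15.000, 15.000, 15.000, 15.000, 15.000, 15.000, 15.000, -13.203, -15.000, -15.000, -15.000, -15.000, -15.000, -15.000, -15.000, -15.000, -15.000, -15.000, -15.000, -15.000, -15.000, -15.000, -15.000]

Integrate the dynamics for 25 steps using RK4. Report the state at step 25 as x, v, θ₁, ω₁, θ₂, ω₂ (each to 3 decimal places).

apply F[0]=+15.000 → step 1: x=0.003, v=0.287, θ₁=0.090, ω₁=-0.250, θ₂=-0.040, ω₂=-0.173
apply F[1]=+15.000 → step 2: x=0.011, v=0.513, θ₁=0.082, ω₁=-0.558, θ₂=-0.045, ω₂=-0.333
apply F[2]=+15.000 → step 3: x=0.024, v=0.742, θ₁=0.068, ω₁=-0.877, θ₂=-0.053, ω₂=-0.482
apply F[3]=+15.000 → step 4: x=0.041, v=0.974, θ₁=0.047, ω₁=-1.214, θ₂=-0.064, ω₂=-0.614
apply F[4]=+15.000 → step 5: x=0.063, v=1.210, θ₁=0.019, ω₁=-1.572, θ₂=-0.077, ω₂=-0.724
apply F[5]=+15.000 → step 6: x=0.090, v=1.449, θ₁=-0.016, ω₁=-1.959, θ₂=-0.093, ω₂=-0.805
apply F[6]=+15.000 → step 7: x=0.121, v=1.693, θ₁=-0.060, ω₁=-2.375, θ₂=-0.109, ω₂=-0.854
apply F[7]=+15.000 → step 8: x=0.157, v=1.939, θ₁=-0.112, ω₁=-2.819, θ₂=-0.127, ω₂=-0.873
apply F[8]=+15.000 → step 9: x=0.199, v=2.183, θ₁=-0.173, ω₁=-3.285, θ₂=-0.144, ω₂=-0.873
apply F[9]=-13.203 → step 10: x=0.240, v=1.989, θ₁=-0.236, ω₁=-3.037, θ₂=-0.161, ω₂=-0.838
apply F[10]=-15.000 → step 11: x=0.278, v=1.777, θ₁=-0.294, ω₁=-2.798, θ₂=-0.177, ω₂=-0.757
apply F[11]=-15.000 → step 12: x=0.311, v=1.574, θ₁=-0.348, ω₁=-2.616, θ₂=-0.191, ω₂=-0.627
apply F[12]=-15.000 → step 13: x=0.341, v=1.380, θ₁=-0.399, ω₁=-2.485, θ₂=-0.202, ω₂=-0.448
apply F[13]=-15.000 → step 14: x=0.367, v=1.193, θ₁=-0.448, ω₁=-2.404, θ₂=-0.209, ω₂=-0.222
apply F[14]=-15.000 → step 15: x=0.389, v=1.013, θ₁=-0.495, ω₁=-2.367, θ₂=-0.211, ω₂=0.051
apply F[15]=-15.000 → step 16: x=0.407, v=0.836, θ₁=-0.543, ω₁=-2.370, θ₂=-0.207, ω₂=0.366
apply F[16]=-15.000 → step 17: x=0.422, v=0.662, θ₁=-0.590, ω₁=-2.407, θ₂=-0.196, ω₂=0.721
apply F[17]=-15.000 → step 18: x=0.434, v=0.489, θ₁=-0.639, ω₁=-2.473, θ₂=-0.178, ω₂=1.108
apply F[18]=-15.000 → step 19: x=0.442, v=0.315, θ₁=-0.689, ω₁=-2.558, θ₂=-0.151, ω₂=1.520
apply F[19]=-15.000 → step 20: x=0.446, v=0.138, θ₁=-0.742, ω₁=-2.657, θ₂=-0.117, ω₂=1.946
apply F[20]=-15.000 → step 21: x=0.447, v=-0.043, θ₁=-0.796, ω₁=-2.760, θ₂=-0.074, ω₂=2.375
apply F[21]=-15.000 → step 22: x=0.444, v=-0.228, θ₁=-0.852, ω₁=-2.860, θ₂=-0.022, ω₂=2.799
apply F[22]=-15.000 → step 23: x=0.438, v=-0.417, θ₁=-0.910, ω₁=-2.953, θ₂=0.038, ω₂=3.212
apply F[23]=-15.000 → step 24: x=0.428, v=-0.610, θ₁=-0.970, ω₁=-3.034, θ₂=0.107, ω₂=3.610
apply F[24]=-15.000 → step 25: x=0.414, v=-0.806, θ₁=-1.031, ω₁=-3.102, θ₂=0.183, ω₂=3.996

Answer: x=0.414, v=-0.806, θ₁=-1.031, ω₁=-3.102, θ₂=0.183, ω₂=3.996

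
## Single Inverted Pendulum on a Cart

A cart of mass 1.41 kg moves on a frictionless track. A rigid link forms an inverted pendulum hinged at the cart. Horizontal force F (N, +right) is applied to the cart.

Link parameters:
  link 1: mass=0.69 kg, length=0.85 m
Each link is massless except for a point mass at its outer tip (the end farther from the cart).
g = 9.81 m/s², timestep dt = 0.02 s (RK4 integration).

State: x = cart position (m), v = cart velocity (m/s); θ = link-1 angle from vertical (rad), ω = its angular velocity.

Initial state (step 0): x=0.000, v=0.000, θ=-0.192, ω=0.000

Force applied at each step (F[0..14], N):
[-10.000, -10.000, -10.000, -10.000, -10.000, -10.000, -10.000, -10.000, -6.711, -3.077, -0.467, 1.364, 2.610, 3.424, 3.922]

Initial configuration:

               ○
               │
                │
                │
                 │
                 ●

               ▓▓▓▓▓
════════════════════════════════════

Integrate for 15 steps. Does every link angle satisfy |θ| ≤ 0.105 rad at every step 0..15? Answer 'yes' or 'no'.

apply F[0]=-10.000 → step 1: x=-0.001, v=-0.122, θ=-0.191, ω=0.097
apply F[1]=-10.000 → step 2: x=-0.005, v=-0.244, θ=-0.188, ω=0.194
apply F[2]=-10.000 → step 3: x=-0.011, v=-0.366, θ=-0.183, ω=0.293
apply F[3]=-10.000 → step 4: x=-0.020, v=-0.489, θ=-0.176, ω=0.394
apply F[4]=-10.000 → step 5: x=-0.031, v=-0.613, θ=-0.167, ω=0.499
apply F[5]=-10.000 → step 6: x=-0.044, v=-0.739, θ=-0.156, ω=0.607
apply F[6]=-10.000 → step 7: x=-0.060, v=-0.866, θ=-0.143, ω=0.720
apply F[7]=-10.000 → step 8: x=-0.079, v=-0.994, θ=-0.128, ω=0.838
apply F[8]=-6.711 → step 9: x=-0.099, v=-1.078, θ=-0.110, ω=0.909
apply F[9]=-3.077 → step 10: x=-0.121, v=-1.113, θ=-0.092, ω=0.926
apply F[10]=-0.467 → step 11: x=-0.144, v=-1.112, θ=-0.073, ω=0.907
apply F[11]=+1.364 → step 12: x=-0.166, v=-1.087, θ=-0.056, ω=0.862
apply F[12]=+2.610 → step 13: x=-0.187, v=-1.046, θ=-0.039, ω=0.803
apply F[13]=+3.424 → step 14: x=-0.207, v=-0.994, θ=-0.024, ω=0.735
apply F[14]=+3.922 → step 15: x=-0.227, v=-0.937, θ=-0.010, ω=0.664
Max |angle| over trajectory = 0.192 rad; bound = 0.105 → exceeded.

Answer: no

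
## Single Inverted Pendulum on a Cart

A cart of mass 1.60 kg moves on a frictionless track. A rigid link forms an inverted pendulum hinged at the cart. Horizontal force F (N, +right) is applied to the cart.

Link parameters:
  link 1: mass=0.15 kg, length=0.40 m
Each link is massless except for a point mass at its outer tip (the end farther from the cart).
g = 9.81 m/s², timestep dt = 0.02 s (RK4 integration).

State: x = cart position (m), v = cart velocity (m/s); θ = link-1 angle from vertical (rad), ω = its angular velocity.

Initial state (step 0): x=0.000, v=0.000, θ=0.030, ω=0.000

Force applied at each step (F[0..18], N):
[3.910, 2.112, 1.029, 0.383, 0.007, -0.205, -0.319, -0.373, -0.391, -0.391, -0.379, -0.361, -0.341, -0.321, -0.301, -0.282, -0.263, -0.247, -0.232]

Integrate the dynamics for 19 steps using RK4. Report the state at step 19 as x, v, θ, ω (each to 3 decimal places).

apply F[0]=+3.910 → step 1: x=0.000, v=0.048, θ=0.029, ω=-0.106
apply F[1]=+2.112 → step 2: x=0.002, v=0.074, θ=0.026, ω=-0.157
apply F[2]=+1.029 → step 3: x=0.003, v=0.087, θ=0.023, ω=-0.176
apply F[3]=+0.383 → step 4: x=0.005, v=0.091, θ=0.019, ω=-0.177
apply F[4]=+0.007 → step 5: x=0.007, v=0.091, θ=0.016, ω=-0.168
apply F[5]=-0.205 → step 6: x=0.009, v=0.088, θ=0.013, ω=-0.153
apply F[6]=-0.319 → step 7: x=0.010, v=0.084, θ=0.010, ω=-0.137
apply F[7]=-0.373 → step 8: x=0.012, v=0.079, θ=0.007, ω=-0.121
apply F[8]=-0.391 → step 9: x=0.014, v=0.074, θ=0.005, ω=-0.106
apply F[9]=-0.391 → step 10: x=0.015, v=0.069, θ=0.003, ω=-0.091
apply F[10]=-0.379 → step 11: x=0.016, v=0.064, θ=0.001, ω=-0.078
apply F[11]=-0.361 → step 12: x=0.018, v=0.060, θ=-0.000, ω=-0.067
apply F[12]=-0.341 → step 13: x=0.019, v=0.055, θ=-0.001, ω=-0.056
apply F[13]=-0.321 → step 14: x=0.020, v=0.051, θ=-0.002, ω=-0.047
apply F[14]=-0.301 → step 15: x=0.021, v=0.048, θ=-0.003, ω=-0.039
apply F[15]=-0.282 → step 16: x=0.022, v=0.044, θ=-0.004, ω=-0.032
apply F[16]=-0.263 → step 17: x=0.023, v=0.041, θ=-0.004, ω=-0.026
apply F[17]=-0.247 → step 18: x=0.023, v=0.038, θ=-0.005, ω=-0.021
apply F[18]=-0.232 → step 19: x=0.024, v=0.035, θ=-0.005, ω=-0.017

Answer: x=0.024, v=0.035, θ=-0.005, ω=-0.017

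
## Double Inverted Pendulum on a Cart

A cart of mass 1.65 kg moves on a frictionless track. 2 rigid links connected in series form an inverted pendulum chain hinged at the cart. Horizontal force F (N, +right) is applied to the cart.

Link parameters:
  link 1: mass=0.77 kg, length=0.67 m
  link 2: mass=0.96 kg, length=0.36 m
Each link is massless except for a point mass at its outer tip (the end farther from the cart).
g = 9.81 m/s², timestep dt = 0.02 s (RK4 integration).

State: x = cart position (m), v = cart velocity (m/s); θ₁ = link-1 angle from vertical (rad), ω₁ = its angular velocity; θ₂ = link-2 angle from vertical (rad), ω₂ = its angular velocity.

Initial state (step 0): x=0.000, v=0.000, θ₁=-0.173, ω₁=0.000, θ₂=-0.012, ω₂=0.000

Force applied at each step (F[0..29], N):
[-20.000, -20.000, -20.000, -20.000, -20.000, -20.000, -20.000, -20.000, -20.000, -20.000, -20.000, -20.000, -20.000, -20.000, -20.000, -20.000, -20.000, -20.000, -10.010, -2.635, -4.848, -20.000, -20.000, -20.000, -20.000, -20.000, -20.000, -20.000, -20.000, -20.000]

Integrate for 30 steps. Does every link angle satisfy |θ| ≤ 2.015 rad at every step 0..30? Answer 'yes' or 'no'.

Answer: yes

Derivation:
apply F[0]=-20.000 → step 1: x=-0.002, v=-0.203, θ₁=-0.171, ω₁=0.183, θ₂=-0.010, ω₂=0.221
apply F[1]=-20.000 → step 2: x=-0.008, v=-0.407, θ₁=-0.166, ω₁=0.369, θ₂=-0.003, ω₂=0.441
apply F[2]=-20.000 → step 3: x=-0.018, v=-0.613, θ₁=-0.156, ω₁=0.561, θ₂=0.008, ω₂=0.660
apply F[3]=-20.000 → step 4: x=-0.033, v=-0.822, θ₁=-0.143, ω₁=0.764, θ₂=0.023, ω₂=0.876
apply F[4]=-20.000 → step 5: x=-0.051, v=-1.036, θ₁=-0.126, ω₁=0.980, θ₂=0.043, ω₂=1.086
apply F[5]=-20.000 → step 6: x=-0.074, v=-1.255, θ₁=-0.104, ω₁=1.214, θ₂=0.067, ω₂=1.288
apply F[6]=-20.000 → step 7: x=-0.101, v=-1.481, θ₁=-0.077, ω₁=1.469, θ₂=0.094, ω₂=1.476
apply F[7]=-20.000 → step 8: x=-0.133, v=-1.713, θ₁=-0.045, ω₁=1.749, θ₂=0.126, ω₂=1.646
apply F[8]=-20.000 → step 9: x=-0.170, v=-1.952, θ₁=-0.007, ω₁=2.058, θ₂=0.160, ω₂=1.791
apply F[9]=-20.000 → step 10: x=-0.212, v=-2.196, θ₁=0.038, ω₁=2.397, θ₂=0.197, ω₂=1.901
apply F[10]=-20.000 → step 11: x=-0.258, v=-2.443, θ₁=0.089, ω₁=2.766, θ₂=0.236, ω₂=1.972
apply F[11]=-20.000 → step 12: x=-0.309, v=-2.689, θ₁=0.148, ω₁=3.160, θ₂=0.276, ω₂=2.000
apply F[12]=-20.000 → step 13: x=-0.365, v=-2.928, θ₁=0.216, ω₁=3.570, θ₂=0.315, ω₂=1.988
apply F[13]=-20.000 → step 14: x=-0.426, v=-3.151, θ₁=0.291, ω₁=3.978, θ₂=0.355, ω₂=1.952
apply F[14]=-20.000 → step 15: x=-0.491, v=-3.349, θ₁=0.375, ω₁=4.364, θ₂=0.394, ω₂=1.920
apply F[15]=-20.000 → step 16: x=-0.560, v=-3.515, θ₁=0.466, ω₁=4.707, θ₂=0.432, ω₂=1.929
apply F[16]=-20.000 → step 17: x=-0.632, v=-3.643, θ₁=0.563, ω₁=4.990, θ₂=0.471, ω₂=2.016
apply F[17]=-20.000 → step 18: x=-0.705, v=-3.733, θ₁=0.665, ω₁=5.208, θ₂=0.513, ω₂=2.208
apply F[18]=-10.010 → step 19: x=-0.780, v=-3.705, θ₁=0.770, ω₁=5.293, θ₂=0.560, ω₂=2.450
apply F[19]=-2.635 → step 20: x=-0.853, v=-3.599, θ₁=0.876, ω₁=5.314, θ₂=0.611, ω₂=2.714
apply F[20]=-4.848 → step 21: x=-0.924, v=-3.496, θ₁=0.982, ω₁=5.344, θ₂=0.669, ω₂=3.057
apply F[21]=-20.000 → step 22: x=-0.994, v=-3.485, θ₁=1.090, ω₁=5.403, θ₂=0.736, ω₂=3.635
apply F[22]=-20.000 → step 23: x=-1.063, v=-3.449, θ₁=1.198, ω₁=5.432, θ₂=0.815, ω₂=4.292
apply F[23]=-20.000 → step 24: x=-1.132, v=-3.390, θ₁=1.307, ω₁=5.434, θ₂=0.908, ω₂=5.015
apply F[24]=-20.000 → step 25: x=-1.199, v=-3.306, θ₁=1.415, ω₁=5.413, θ₂=1.016, ω₂=5.790
apply F[25]=-20.000 → step 26: x=-1.264, v=-3.195, θ₁=1.523, ω₁=5.377, θ₂=1.140, ω₂=6.601
apply F[26]=-20.000 → step 27: x=-1.326, v=-3.052, θ₁=1.631, ω₁=5.336, θ₂=1.280, ω₂=7.427
apply F[27]=-20.000 → step 28: x=-1.385, v=-2.873, θ₁=1.737, ω₁=5.312, θ₂=1.437, ω₂=8.237
apply F[28]=-20.000 → step 29: x=-1.441, v=-2.653, θ₁=1.843, ω₁=5.338, θ₂=1.609, ω₂=8.985
apply F[29]=-20.000 → step 30: x=-1.491, v=-2.385, θ₁=1.951, ω₁=5.461, θ₂=1.795, ω₂=9.607
Max |angle| over trajectory = 1.951 rad; bound = 2.015 → within bound.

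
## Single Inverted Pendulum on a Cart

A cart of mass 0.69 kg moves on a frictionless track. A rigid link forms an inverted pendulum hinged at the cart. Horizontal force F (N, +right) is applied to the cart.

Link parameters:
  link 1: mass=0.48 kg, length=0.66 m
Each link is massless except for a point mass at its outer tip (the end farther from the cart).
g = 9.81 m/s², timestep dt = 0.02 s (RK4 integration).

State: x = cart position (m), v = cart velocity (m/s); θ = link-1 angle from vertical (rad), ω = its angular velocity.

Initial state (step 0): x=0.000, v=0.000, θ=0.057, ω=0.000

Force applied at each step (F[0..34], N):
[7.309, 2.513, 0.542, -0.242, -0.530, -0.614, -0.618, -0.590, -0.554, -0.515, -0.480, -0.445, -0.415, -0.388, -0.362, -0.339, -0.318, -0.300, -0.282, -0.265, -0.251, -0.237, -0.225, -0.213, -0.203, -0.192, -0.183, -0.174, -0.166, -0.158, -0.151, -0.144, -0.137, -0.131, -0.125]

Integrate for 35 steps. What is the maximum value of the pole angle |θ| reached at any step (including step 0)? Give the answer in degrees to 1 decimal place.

apply F[0]=+7.309 → step 1: x=0.002, v=0.204, θ=0.054, ω=-0.292
apply F[1]=+2.513 → step 2: x=0.007, v=0.270, θ=0.047, ω=-0.376
apply F[2]=+0.542 → step 3: x=0.012, v=0.279, θ=0.040, ω=-0.378
apply F[3]=-0.242 → step 4: x=0.018, v=0.268, θ=0.033, ω=-0.349
apply F[4]=-0.530 → step 5: x=0.023, v=0.248, θ=0.026, ω=-0.311
apply F[5]=-0.614 → step 6: x=0.028, v=0.227, θ=0.020, ω=-0.273
apply F[6]=-0.618 → step 7: x=0.032, v=0.207, θ=0.015, ω=-0.237
apply F[7]=-0.590 → step 8: x=0.036, v=0.188, θ=0.011, ω=-0.204
apply F[8]=-0.554 → step 9: x=0.040, v=0.171, θ=0.007, ω=-0.176
apply F[9]=-0.515 → step 10: x=0.043, v=0.155, θ=0.004, ω=-0.150
apply F[10]=-0.480 → step 11: x=0.046, v=0.141, θ=0.001, ω=-0.128
apply F[11]=-0.445 → step 12: x=0.048, v=0.128, θ=-0.002, ω=-0.109
apply F[12]=-0.415 → step 13: x=0.051, v=0.117, θ=-0.004, ω=-0.092
apply F[13]=-0.388 → step 14: x=0.053, v=0.106, θ=-0.005, ω=-0.077
apply F[14]=-0.362 → step 15: x=0.055, v=0.096, θ=-0.007, ω=-0.064
apply F[15]=-0.339 → step 16: x=0.057, v=0.087, θ=-0.008, ω=-0.053
apply F[16]=-0.318 → step 17: x=0.059, v=0.079, θ=-0.009, ω=-0.043
apply F[17]=-0.300 → step 18: x=0.060, v=0.072, θ=-0.010, ω=-0.035
apply F[18]=-0.282 → step 19: x=0.062, v=0.065, θ=-0.010, ω=-0.027
apply F[19]=-0.265 → step 20: x=0.063, v=0.059, θ=-0.011, ω=-0.021
apply F[20]=-0.251 → step 21: x=0.064, v=0.053, θ=-0.011, ω=-0.015
apply F[21]=-0.237 → step 22: x=0.065, v=0.048, θ=-0.011, ω=-0.011
apply F[22]=-0.225 → step 23: x=0.066, v=0.043, θ=-0.011, ω=-0.007
apply F[23]=-0.213 → step 24: x=0.067, v=0.038, θ=-0.012, ω=-0.003
apply F[24]=-0.203 → step 25: x=0.067, v=0.034, θ=-0.012, ω=0.000
apply F[25]=-0.192 → step 26: x=0.068, v=0.030, θ=-0.012, ω=0.003
apply F[26]=-0.183 → step 27: x=0.069, v=0.026, θ=-0.012, ω=0.005
apply F[27]=-0.174 → step 28: x=0.069, v=0.023, θ=-0.011, ω=0.007
apply F[28]=-0.166 → step 29: x=0.069, v=0.019, θ=-0.011, ω=0.008
apply F[29]=-0.158 → step 30: x=0.070, v=0.016, θ=-0.011, ω=0.010
apply F[30]=-0.151 → step 31: x=0.070, v=0.013, θ=-0.011, ω=0.011
apply F[31]=-0.144 → step 32: x=0.070, v=0.011, θ=-0.011, ω=0.012
apply F[32]=-0.137 → step 33: x=0.070, v=0.008, θ=-0.010, ω=0.012
apply F[33]=-0.131 → step 34: x=0.071, v=0.006, θ=-0.010, ω=0.013
apply F[34]=-0.125 → step 35: x=0.071, v=0.004, θ=-0.010, ω=0.013
Max |angle| over trajectory = 0.057 rad = 3.3°.

Answer: 3.3°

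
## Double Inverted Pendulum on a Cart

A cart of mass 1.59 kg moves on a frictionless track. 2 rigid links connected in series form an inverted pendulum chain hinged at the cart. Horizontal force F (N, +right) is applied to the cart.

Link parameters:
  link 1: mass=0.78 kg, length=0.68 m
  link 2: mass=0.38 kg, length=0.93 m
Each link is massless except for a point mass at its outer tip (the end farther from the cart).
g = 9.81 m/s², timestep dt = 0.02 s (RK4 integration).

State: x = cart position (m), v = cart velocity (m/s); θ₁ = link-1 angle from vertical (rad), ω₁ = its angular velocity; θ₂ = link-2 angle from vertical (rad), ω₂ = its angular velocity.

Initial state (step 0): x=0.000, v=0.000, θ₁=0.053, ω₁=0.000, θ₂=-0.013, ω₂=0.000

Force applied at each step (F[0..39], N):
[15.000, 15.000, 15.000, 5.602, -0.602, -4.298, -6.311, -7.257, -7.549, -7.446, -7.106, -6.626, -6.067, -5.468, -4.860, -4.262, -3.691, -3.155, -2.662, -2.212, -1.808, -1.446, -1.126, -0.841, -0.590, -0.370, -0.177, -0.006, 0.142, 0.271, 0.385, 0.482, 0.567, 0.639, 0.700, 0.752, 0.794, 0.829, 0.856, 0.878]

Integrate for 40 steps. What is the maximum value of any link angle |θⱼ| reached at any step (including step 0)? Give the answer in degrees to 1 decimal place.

apply F[0]=+15.000 → step 1: x=0.002, v=0.181, θ₁=0.051, ω₁=-0.241, θ₂=-0.013, ω₂=-0.021
apply F[1]=+15.000 → step 2: x=0.007, v=0.363, θ₁=0.043, ω₁=-0.485, θ₂=-0.014, ω₂=-0.041
apply F[2]=+15.000 → step 3: x=0.016, v=0.546, θ₁=0.031, ω₁=-0.737, θ₂=-0.015, ω₂=-0.057
apply F[3]=+5.602 → step 4: x=0.028, v=0.613, θ₁=0.016, ω₁=-0.823, θ₂=-0.016, ω₂=-0.069
apply F[4]=-0.602 → step 5: x=0.040, v=0.604, θ₁=-0.001, ω₁=-0.805, θ₂=-0.018, ω₂=-0.076
apply F[5]=-4.298 → step 6: x=0.052, v=0.552, θ₁=-0.016, ω₁=-0.729, θ₂=-0.019, ω₂=-0.079
apply F[6]=-6.311 → step 7: x=0.062, v=0.475, θ₁=-0.030, ω₁=-0.624, θ₂=-0.021, ω₂=-0.079
apply F[7]=-7.257 → step 8: x=0.071, v=0.389, θ₁=-0.041, ω₁=-0.509, θ₂=-0.022, ω₂=-0.074
apply F[8]=-7.549 → step 9: x=0.077, v=0.301, θ₁=-0.050, ω₁=-0.396, θ₂=-0.024, ω₂=-0.067
apply F[9]=-7.446 → step 10: x=0.083, v=0.215, θ₁=-0.057, ω₁=-0.289, θ₂=-0.025, ω₂=-0.058
apply F[10]=-7.106 → step 11: x=0.086, v=0.134, θ₁=-0.062, ω₁=-0.192, θ₂=-0.026, ω₂=-0.047
apply F[11]=-6.626 → step 12: x=0.088, v=0.060, θ₁=-0.065, ω₁=-0.107, θ₂=-0.027, ω₂=-0.035
apply F[12]=-6.067 → step 13: x=0.089, v=-0.007, θ₁=-0.066, ω₁=-0.034, θ₂=-0.027, ω₂=-0.023
apply F[13]=-5.468 → step 14: x=0.088, v=-0.066, θ₁=-0.066, ω₁=0.029, θ₂=-0.028, ω₂=-0.011
apply F[14]=-4.860 → step 15: x=0.086, v=-0.118, θ₁=-0.065, ω₁=0.080, θ₂=-0.028, ω₂=0.001
apply F[15]=-4.262 → step 16: x=0.083, v=-0.162, θ₁=-0.063, ω₁=0.122, θ₂=-0.028, ω₂=0.013
apply F[16]=-3.691 → step 17: x=0.080, v=-0.199, θ₁=-0.060, ω₁=0.154, θ₂=-0.027, ω₂=0.024
apply F[17]=-3.155 → step 18: x=0.075, v=-0.231, θ₁=-0.057, ω₁=0.179, θ₂=-0.027, ω₂=0.034
apply F[18]=-2.662 → step 19: x=0.070, v=-0.256, θ₁=-0.053, ω₁=0.197, θ₂=-0.026, ω₂=0.043
apply F[19]=-2.212 → step 20: x=0.065, v=-0.277, θ₁=-0.049, ω₁=0.208, θ₂=-0.025, ω₂=0.051
apply F[20]=-1.808 → step 21: x=0.059, v=-0.293, θ₁=-0.045, ω₁=0.215, θ₂=-0.024, ω₂=0.058
apply F[21]=-1.446 → step 22: x=0.053, v=-0.305, θ₁=-0.040, ω₁=0.218, θ₂=-0.023, ω₂=0.064
apply F[22]=-1.126 → step 23: x=0.047, v=-0.314, θ₁=-0.036, ω₁=0.217, θ₂=-0.021, ω₂=0.069
apply F[23]=-0.841 → step 24: x=0.041, v=-0.319, θ₁=-0.032, ω₁=0.214, θ₂=-0.020, ω₂=0.073
apply F[24]=-0.590 → step 25: x=0.034, v=-0.323, θ₁=-0.028, ω₁=0.209, θ₂=-0.018, ω₂=0.076
apply F[25]=-0.370 → step 26: x=0.028, v=-0.324, θ₁=-0.023, ω₁=0.202, θ₂=-0.017, ω₂=0.079
apply F[26]=-0.177 → step 27: x=0.022, v=-0.323, θ₁=-0.020, ω₁=0.194, θ₂=-0.015, ω₂=0.080
apply F[27]=-0.006 → step 28: x=0.015, v=-0.320, θ₁=-0.016, ω₁=0.185, θ₂=-0.014, ω₂=0.081
apply F[28]=+0.142 → step 29: x=0.009, v=-0.317, θ₁=-0.012, ω₁=0.175, θ₂=-0.012, ω₂=0.082
apply F[29]=+0.271 → step 30: x=0.002, v=-0.312, θ₁=-0.009, ω₁=0.165, θ₂=-0.010, ω₂=0.081
apply F[30]=+0.385 → step 31: x=-0.004, v=-0.306, θ₁=-0.006, ω₁=0.154, θ₂=-0.009, ω₂=0.080
apply F[31]=+0.482 → step 32: x=-0.010, v=-0.299, θ₁=-0.003, ω₁=0.144, θ₂=-0.007, ω₂=0.079
apply F[32]=+0.567 → step 33: x=-0.016, v=-0.292, θ₁=0.000, ω₁=0.134, θ₂=-0.006, ω₂=0.078
apply F[33]=+0.639 → step 34: x=-0.021, v=-0.284, θ₁=0.003, ω₁=0.124, θ₂=-0.004, ω₂=0.076
apply F[34]=+0.700 → step 35: x=-0.027, v=-0.276, θ₁=0.005, ω₁=0.114, θ₂=-0.003, ω₂=0.073
apply F[35]=+0.752 → step 36: x=-0.032, v=-0.267, θ₁=0.007, ω₁=0.104, θ₂=-0.001, ω₂=0.071
apply F[36]=+0.794 → step 37: x=-0.038, v=-0.258, θ₁=0.009, ω₁=0.095, θ₂=0.000, ω₂=0.068
apply F[37]=+0.829 → step 38: x=-0.043, v=-0.249, θ₁=0.011, ω₁=0.086, θ₂=0.001, ω₂=0.065
apply F[38]=+0.856 → step 39: x=-0.048, v=-0.240, θ₁=0.013, ω₁=0.077, θ₂=0.003, ω₂=0.062
apply F[39]=+0.878 → step 40: x=-0.052, v=-0.231, θ₁=0.014, ω₁=0.069, θ₂=0.004, ω₂=0.059
Max |angle| over trajectory = 0.066 rad = 3.8°.

Answer: 3.8°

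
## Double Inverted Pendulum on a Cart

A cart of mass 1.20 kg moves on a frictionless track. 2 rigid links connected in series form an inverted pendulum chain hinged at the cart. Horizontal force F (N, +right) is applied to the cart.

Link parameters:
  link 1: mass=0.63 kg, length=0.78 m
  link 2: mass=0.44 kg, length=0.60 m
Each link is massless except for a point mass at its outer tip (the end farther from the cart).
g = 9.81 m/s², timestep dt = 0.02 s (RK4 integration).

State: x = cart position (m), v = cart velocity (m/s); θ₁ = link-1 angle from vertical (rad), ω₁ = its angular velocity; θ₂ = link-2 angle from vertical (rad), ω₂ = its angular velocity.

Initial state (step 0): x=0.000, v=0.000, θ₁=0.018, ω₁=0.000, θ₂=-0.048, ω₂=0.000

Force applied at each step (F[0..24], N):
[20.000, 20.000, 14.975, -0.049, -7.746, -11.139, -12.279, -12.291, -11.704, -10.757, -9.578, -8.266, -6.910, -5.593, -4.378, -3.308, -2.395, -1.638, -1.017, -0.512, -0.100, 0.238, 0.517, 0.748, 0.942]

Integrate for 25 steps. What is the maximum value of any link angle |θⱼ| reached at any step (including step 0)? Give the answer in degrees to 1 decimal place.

apply F[0]=+20.000 → step 1: x=0.003, v=0.330, θ₁=0.014, ω₁=-0.408, θ₂=-0.048, ω₂=-0.037
apply F[1]=+20.000 → step 2: x=0.013, v=0.662, θ₁=0.002, ω₁=-0.821, θ₂=-0.049, ω₂=-0.068
apply F[2]=+14.975 → step 3: x=0.029, v=0.913, θ₁=-0.018, ω₁=-1.138, θ₂=-0.051, ω₂=-0.090
apply F[3]=-0.049 → step 4: x=0.047, v=0.917, θ₁=-0.041, ω₁=-1.146, θ₂=-0.053, ω₂=-0.101
apply F[4]=-7.746 → step 5: x=0.064, v=0.796, θ₁=-0.062, ω₁=-1.005, θ₂=-0.055, ω₂=-0.102
apply F[5]=-11.139 → step 6: x=0.079, v=0.623, θ₁=-0.080, ω₁=-0.804, θ₂=-0.057, ω₂=-0.093
apply F[6]=-12.279 → step 7: x=0.089, v=0.434, θ₁=-0.094, ω₁=-0.590, θ₂=-0.059, ω₂=-0.076
apply F[7]=-12.291 → step 8: x=0.096, v=0.248, θ₁=-0.104, ω₁=-0.385, θ₂=-0.060, ω₂=-0.052
apply F[8]=-11.704 → step 9: x=0.099, v=0.073, θ₁=-0.110, ω₁=-0.198, θ₂=-0.061, ω₂=-0.024
apply F[9]=-10.757 → step 10: x=0.099, v=-0.085, θ₁=-0.112, ω₁=-0.034, θ₂=-0.061, ω₂=0.006
apply F[10]=-9.578 → step 11: x=0.096, v=-0.224, θ₁=-0.111, ω₁=0.105, θ₂=-0.060, ω₂=0.036
apply F[11]=-8.266 → step 12: x=0.090, v=-0.341, θ₁=-0.108, ω₁=0.218, θ₂=-0.059, ω₂=0.066
apply F[12]=-6.910 → step 13: x=0.083, v=-0.437, θ₁=-0.103, ω₁=0.305, θ₂=-0.058, ω₂=0.093
apply F[13]=-5.593 → step 14: x=0.073, v=-0.513, θ₁=-0.096, ω₁=0.369, θ₂=-0.056, ω₂=0.117
apply F[14]=-4.378 → step 15: x=0.062, v=-0.569, θ₁=-0.088, ω₁=0.411, θ₂=-0.053, ω₂=0.138
apply F[15]=-3.308 → step 16: x=0.050, v=-0.610, θ₁=-0.080, ω₁=0.436, θ₂=-0.050, ω₂=0.156
apply F[16]=-2.395 → step 17: x=0.038, v=-0.637, θ₁=-0.071, ω₁=0.447, θ₂=-0.047, ω₂=0.171
apply F[17]=-1.638 → step 18: x=0.025, v=-0.653, θ₁=-0.062, ω₁=0.447, θ₂=-0.043, ω₂=0.183
apply F[18]=-1.017 → step 19: x=0.012, v=-0.660, θ₁=-0.053, ω₁=0.438, θ₂=-0.040, ω₂=0.192
apply F[19]=-0.512 → step 20: x=-0.001, v=-0.660, θ₁=-0.045, ω₁=0.424, θ₂=-0.036, ω₂=0.198
apply F[20]=-0.100 → step 21: x=-0.014, v=-0.654, θ₁=-0.036, ω₁=0.406, θ₂=-0.032, ω₂=0.201
apply F[21]=+0.238 → step 22: x=-0.027, v=-0.645, θ₁=-0.029, ω₁=0.385, θ₂=-0.028, ω₂=0.203
apply F[22]=+0.517 → step 23: x=-0.040, v=-0.632, θ₁=-0.021, ω₁=0.363, θ₂=-0.024, ω₂=0.202
apply F[23]=+0.748 → step 24: x=-0.053, v=-0.616, θ₁=-0.014, ω₁=0.339, θ₂=-0.020, ω₂=0.200
apply F[24]=+0.942 → step 25: x=-0.065, v=-0.599, θ₁=-0.008, ω₁=0.315, θ₂=-0.016, ω₂=0.196
Max |angle| over trajectory = 0.112 rad = 6.4°.

Answer: 6.4°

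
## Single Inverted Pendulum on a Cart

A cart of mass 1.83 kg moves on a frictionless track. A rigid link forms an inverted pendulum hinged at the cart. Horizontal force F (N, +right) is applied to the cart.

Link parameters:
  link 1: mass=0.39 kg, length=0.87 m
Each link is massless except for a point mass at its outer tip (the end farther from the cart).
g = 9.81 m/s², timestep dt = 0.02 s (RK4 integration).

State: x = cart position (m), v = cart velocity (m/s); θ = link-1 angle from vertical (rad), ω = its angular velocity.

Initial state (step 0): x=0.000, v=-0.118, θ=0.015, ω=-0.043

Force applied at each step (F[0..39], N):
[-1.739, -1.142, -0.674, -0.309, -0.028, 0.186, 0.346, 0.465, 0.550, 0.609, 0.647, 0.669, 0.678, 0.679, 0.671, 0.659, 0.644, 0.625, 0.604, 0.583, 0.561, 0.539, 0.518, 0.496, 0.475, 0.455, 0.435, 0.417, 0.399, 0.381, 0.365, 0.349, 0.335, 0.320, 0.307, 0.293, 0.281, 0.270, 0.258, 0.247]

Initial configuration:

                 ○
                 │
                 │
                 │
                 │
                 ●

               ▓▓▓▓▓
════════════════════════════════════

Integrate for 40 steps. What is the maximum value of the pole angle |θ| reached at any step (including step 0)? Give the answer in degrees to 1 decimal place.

apply F[0]=-1.739 → step 1: x=-0.003, v=-0.138, θ=0.014, ω=-0.017
apply F[1]=-1.142 → step 2: x=-0.005, v=-0.151, θ=0.014, ω=0.001
apply F[2]=-0.674 → step 3: x=-0.009, v=-0.159, θ=0.014, ω=0.013
apply F[3]=-0.309 → step 4: x=-0.012, v=-0.163, θ=0.015, ω=0.021
apply F[4]=-0.028 → step 5: x=-0.015, v=-0.164, θ=0.015, ω=0.026
apply F[5]=+0.186 → step 6: x=-0.018, v=-0.162, θ=0.016, ω=0.028
apply F[6]=+0.346 → step 7: x=-0.021, v=-0.159, θ=0.016, ω=0.028
apply F[7]=+0.465 → step 8: x=-0.025, v=-0.155, θ=0.017, ω=0.026
apply F[8]=+0.550 → step 9: x=-0.028, v=-0.149, θ=0.017, ω=0.024
apply F[9]=+0.609 → step 10: x=-0.031, v=-0.143, θ=0.018, ω=0.021
apply F[10]=+0.647 → step 11: x=-0.033, v=-0.137, θ=0.018, ω=0.018
apply F[11]=+0.669 → step 12: x=-0.036, v=-0.131, θ=0.019, ω=0.015
apply F[12]=+0.678 → step 13: x=-0.039, v=-0.124, θ=0.019, ω=0.011
apply F[13]=+0.679 → step 14: x=-0.041, v=-0.117, θ=0.019, ω=0.008
apply F[14]=+0.671 → step 15: x=-0.043, v=-0.111, θ=0.019, ω=0.005
apply F[15]=+0.659 → step 16: x=-0.045, v=-0.104, θ=0.019, ω=0.002
apply F[16]=+0.644 → step 17: x=-0.047, v=-0.098, θ=0.019, ω=-0.001
apply F[17]=+0.625 → step 18: x=-0.049, v=-0.092, θ=0.019, ω=-0.004
apply F[18]=+0.604 → step 19: x=-0.051, v=-0.086, θ=0.019, ω=-0.006
apply F[19]=+0.583 → step 20: x=-0.053, v=-0.081, θ=0.019, ω=-0.008
apply F[20]=+0.561 → step 21: x=-0.054, v=-0.075, θ=0.019, ω=-0.010
apply F[21]=+0.539 → step 22: x=-0.056, v=-0.070, θ=0.018, ω=-0.012
apply F[22]=+0.518 → step 23: x=-0.057, v=-0.065, θ=0.018, ω=-0.013
apply F[23]=+0.496 → step 24: x=-0.058, v=-0.061, θ=0.018, ω=-0.015
apply F[24]=+0.475 → step 25: x=-0.060, v=-0.056, θ=0.018, ω=-0.016
apply F[25]=+0.455 → step 26: x=-0.061, v=-0.052, θ=0.017, ω=-0.017
apply F[26]=+0.435 → step 27: x=-0.062, v=-0.048, θ=0.017, ω=-0.017
apply F[27]=+0.417 → step 28: x=-0.063, v=-0.044, θ=0.017, ω=-0.018
apply F[28]=+0.399 → step 29: x=-0.064, v=-0.040, θ=0.016, ω=-0.019
apply F[29]=+0.381 → step 30: x=-0.064, v=-0.037, θ=0.016, ω=-0.019
apply F[30]=+0.365 → step 31: x=-0.065, v=-0.034, θ=0.015, ω=-0.019
apply F[31]=+0.349 → step 32: x=-0.066, v=-0.030, θ=0.015, ω=-0.019
apply F[32]=+0.335 → step 33: x=-0.066, v=-0.027, θ=0.015, ω=-0.020
apply F[33]=+0.320 → step 34: x=-0.067, v=-0.025, θ=0.014, ω=-0.020
apply F[34]=+0.307 → step 35: x=-0.067, v=-0.022, θ=0.014, ω=-0.020
apply F[35]=+0.293 → step 36: x=-0.068, v=-0.019, θ=0.014, ω=-0.020
apply F[36]=+0.281 → step 37: x=-0.068, v=-0.017, θ=0.013, ω=-0.019
apply F[37]=+0.270 → step 38: x=-0.068, v=-0.014, θ=0.013, ω=-0.019
apply F[38]=+0.258 → step 39: x=-0.069, v=-0.012, θ=0.012, ω=-0.019
apply F[39]=+0.247 → step 40: x=-0.069, v=-0.010, θ=0.012, ω=-0.019
Max |angle| over trajectory = 0.019 rad = 1.1°.

Answer: 1.1°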